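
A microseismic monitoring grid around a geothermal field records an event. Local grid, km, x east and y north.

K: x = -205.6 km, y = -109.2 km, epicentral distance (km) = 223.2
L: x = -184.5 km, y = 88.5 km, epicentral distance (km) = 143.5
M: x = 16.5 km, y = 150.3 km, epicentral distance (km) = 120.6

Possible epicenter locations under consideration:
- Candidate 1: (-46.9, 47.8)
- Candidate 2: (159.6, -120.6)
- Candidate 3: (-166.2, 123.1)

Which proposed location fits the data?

For each candidate, compare |candidate − station| to the reported distance:
Candidate 1: residuals K 0.0, L 0.0, M 0.1 → max 0.1 km
Candidate 2: residuals K 142.2, L 259.2, M 185.8 → max 259.2 km
Candidate 3: residuals K 12.4, L 104.4, M 64.1 → max 104.4 km
Only Candidate 1 has all residuals ≈ 0.

Candidate 1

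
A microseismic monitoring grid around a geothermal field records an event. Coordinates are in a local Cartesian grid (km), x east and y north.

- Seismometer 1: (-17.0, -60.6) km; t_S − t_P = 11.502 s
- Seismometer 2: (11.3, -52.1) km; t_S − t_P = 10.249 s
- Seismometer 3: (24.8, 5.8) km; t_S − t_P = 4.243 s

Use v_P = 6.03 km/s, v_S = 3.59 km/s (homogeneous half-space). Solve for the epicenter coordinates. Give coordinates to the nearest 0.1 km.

(6.5, 38.7)

Distance from S−P lag: d = Δt · v_P v_S / (v_P − v_S) = Δt · (6.03·3.59)/(6.03−3.59) ≈ 8.8720·Δt.
So d_Seismometer 1 = 102.05, d_Seismometer 2 = 90.93, d_Seismometer 3 = 37.64 km.
Circle about each station: (x + 17.0)² + (y + 60.6)² = 102.05²; (x − 11.3)² + (y + 52.1)² = 90.93²; (x − 24.8)² + (y − 5.8)² = 37.64².
Subtracting pairs of circle equations eliminates x²+y² and gives linear equations (the radical axes):
56.6 x + 17.0 y = 1026.68
83.6 x + 132.8 y = 5684.75
Solving the 2×2 system: x ≈ 6.5, y ≈ 38.7 km.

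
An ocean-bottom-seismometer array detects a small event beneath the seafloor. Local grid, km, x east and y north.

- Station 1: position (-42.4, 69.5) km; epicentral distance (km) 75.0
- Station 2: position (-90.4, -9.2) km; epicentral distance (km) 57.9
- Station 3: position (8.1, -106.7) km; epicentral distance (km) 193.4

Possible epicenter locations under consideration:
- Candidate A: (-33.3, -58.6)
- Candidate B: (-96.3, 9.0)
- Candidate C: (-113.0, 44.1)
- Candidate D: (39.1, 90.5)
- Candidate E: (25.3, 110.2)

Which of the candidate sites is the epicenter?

For each candidate, compare |candidate − station| to the reported distance:
Candidate A: residuals Station 1 53.4, Station 2 17.6, Station 3 129.9 → max 129.9 km
Candidate B: residuals Station 1 6.0, Station 2 38.8, Station 3 37.6 → max 38.8 km
Candidate C: residuals Station 1 0.0, Station 2 0.0, Station 3 0.0 → max 0.0 km
Candidate D: residuals Station 1 9.2, Station 2 105.5, Station 3 6.2 → max 105.5 km
Candidate E: residuals Station 1 4.0, Station 2 108.4, Station 3 24.2 → max 108.4 km
Only Candidate C has all residuals ≈ 0.

Candidate C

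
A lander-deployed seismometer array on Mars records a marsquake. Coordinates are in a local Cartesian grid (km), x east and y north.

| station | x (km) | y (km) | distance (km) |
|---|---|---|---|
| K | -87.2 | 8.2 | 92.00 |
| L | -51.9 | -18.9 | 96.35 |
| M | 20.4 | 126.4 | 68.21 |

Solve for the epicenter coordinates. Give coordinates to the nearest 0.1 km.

Circle about each station: (x + 87.2)² + (y − 8.2)² = 92.00²; (x + 51.9)² + (y + 18.9)² = 96.35²; (x − 20.4)² + (y − 126.4)² = 68.21².
Subtracting pairs of circle equations eliminates x²+y² and gives linear equations (the radical axes):
70.6 x − 54.2 y = -5439.58
215.2 x + 236.4 y = 12533.44
Solving the 2×2 system: x ≈ -21.4, y ≈ 72.5 km.

x ≈ -21.4 km, y ≈ 72.5 km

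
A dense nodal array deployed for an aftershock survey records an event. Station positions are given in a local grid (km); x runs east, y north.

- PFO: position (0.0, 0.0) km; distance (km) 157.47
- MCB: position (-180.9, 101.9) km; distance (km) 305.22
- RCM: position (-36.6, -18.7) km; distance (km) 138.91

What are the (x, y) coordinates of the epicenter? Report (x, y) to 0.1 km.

Circle about each station: x² + y² = 157.47²; (x + 180.9)² + (y − 101.9)² = 305.22²; (x + 36.6)² + (y + 18.7)² = 138.91².
Subtracting the PFO equation from the MCB and RCM equations removes the quadratic terms:
-361.8 x + 203.8 y = -25254.03
-73.2 x − 37.4 y = 7190.06
Solving the 2×2 system: x ≈ -18.3, y ≈ -156.4 km.

(-18.3, -156.4)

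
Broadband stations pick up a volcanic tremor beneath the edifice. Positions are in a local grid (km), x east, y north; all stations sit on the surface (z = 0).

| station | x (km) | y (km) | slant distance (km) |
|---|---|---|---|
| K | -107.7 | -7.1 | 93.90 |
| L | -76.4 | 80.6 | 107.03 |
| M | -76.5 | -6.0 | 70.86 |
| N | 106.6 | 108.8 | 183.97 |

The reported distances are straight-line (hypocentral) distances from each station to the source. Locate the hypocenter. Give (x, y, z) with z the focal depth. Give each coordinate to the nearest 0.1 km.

x ≈ -31.5 km, y ≈ 0.1 km, depth ≈ 54.4 km

Each station gives a sphere (x−x_i)² + (y−y_i)² + z² = d_i² (stations at z=0).
Subtracting the K sphere from L and M: z² cancels, leaving linear equations in x and y:
62.6 x + 175.4 y = -1954.59
62.4 x + 2.2 y = -1965.38
Solving: x ≈ -31.500, y ≈ 0.099 km (keep extra digits for the depth step; rounded: -31.5, 0.1).
Then from the K sphere: z² = 93.90² − (x + 107.7)² − (y + 7.1)² with x = -31.500, y = 0.099, so z ≈ 54.396 ≈ 54.4 km.
Check against N (with the unrounded solution): distance 183.97 ≈ 183.97 km. ✓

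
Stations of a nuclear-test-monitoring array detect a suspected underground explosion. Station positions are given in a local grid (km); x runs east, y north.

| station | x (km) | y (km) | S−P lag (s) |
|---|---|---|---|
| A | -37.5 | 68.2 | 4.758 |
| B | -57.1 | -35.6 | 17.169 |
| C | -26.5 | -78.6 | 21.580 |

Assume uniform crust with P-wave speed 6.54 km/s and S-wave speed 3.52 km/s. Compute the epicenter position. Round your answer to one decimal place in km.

Distance from S−P lag: d = Δt · v_P v_S / (v_P − v_S) = Δt · (6.54·3.52)/(6.54−3.52) ≈ 7.6228·Δt.
So d_A = 36.27, d_B = 130.88, d_C = 164.50 km.
Circle about each station: (x + 37.5)² + (y − 68.2)² = 36.27²; (x + 57.1)² + (y + 35.6)² = 130.88²; (x + 26.5)² + (y + 78.6)² = 164.50².
Subtracting pairs of circle equations eliminates x²+y² and gives linear equations (the radical axes):
-39.2 x − 207.6 y = -17343.78
22.0 x − 293.6 y = -24922.02
Solving the 2×2 system: x ≈ -5.1, y ≈ 84.5 km.

x ≈ -5.1 km, y ≈ 84.5 km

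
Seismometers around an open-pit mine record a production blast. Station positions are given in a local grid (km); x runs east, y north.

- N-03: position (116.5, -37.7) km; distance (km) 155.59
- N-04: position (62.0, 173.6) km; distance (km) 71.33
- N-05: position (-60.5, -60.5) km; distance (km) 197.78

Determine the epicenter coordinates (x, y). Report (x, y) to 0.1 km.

x ≈ 50.5 km, y ≈ 103.2 km

Circle about each station: (x − 116.5)² + (y + 37.7)² = 155.59²; (x − 62.0)² + (y − 173.6)² = 71.33²; (x + 60.5)² + (y + 60.5)² = 197.78².
Subtracting the N-03 equation from the N-04 and N-05 equations removes the quadratic terms:
-109.0 x + 422.6 y = 38107.70
-354.0 x − 45.6 y = -22581.72
Solving the 2×2 system: x ≈ 50.5, y ≈ 103.2 km.
Check against N-03 (with the unrounded x, y): √((x − 116.5)²+(y + 37.7)²) = 155.59 ≈ 155.59 km. ✓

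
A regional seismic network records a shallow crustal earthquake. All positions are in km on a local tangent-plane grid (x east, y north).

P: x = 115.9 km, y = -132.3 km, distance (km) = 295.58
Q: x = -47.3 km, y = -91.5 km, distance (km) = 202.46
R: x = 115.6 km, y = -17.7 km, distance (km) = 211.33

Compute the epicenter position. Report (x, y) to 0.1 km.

Circle about each station: (x − 115.9)² + (y + 132.3)² = 295.58²; (x + 47.3)² + (y + 91.5)² = 202.46²; (x − 115.6)² + (y + 17.7)² = 211.33².
Subtracting the P equation from the Q and R equations removes the quadratic terms:
-326.4 x + 81.6 y = 26050.92
-0.6 x + 229.2 y = 25447.72
Solving the 2×2 system: x ≈ -52.1, y ≈ 110.9 km.

(-52.1, 110.9)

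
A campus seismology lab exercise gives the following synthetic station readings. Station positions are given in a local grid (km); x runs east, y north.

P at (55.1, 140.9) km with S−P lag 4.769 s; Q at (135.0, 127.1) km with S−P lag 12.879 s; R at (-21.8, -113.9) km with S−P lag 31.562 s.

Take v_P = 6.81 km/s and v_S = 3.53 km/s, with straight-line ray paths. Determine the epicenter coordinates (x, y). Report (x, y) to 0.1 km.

x ≈ 42.5 km, y ≈ 108.3 km

Distance from S−P lag: d = Δt · v_P v_S / (v_P − v_S) = Δt · (6.81·3.53)/(6.81−3.53) ≈ 7.3291·Δt.
So d_P = 34.95, d_Q = 94.39, d_R = 231.32 km.
Circle about each station: (x − 55.1)² + (y − 140.9)² = 34.95²; (x − 135.0)² + (y − 127.1)² = 94.39²; (x + 21.8)² + (y + 113.9)² = 231.32².
Subtracting the P equation from the Q and R equations removes the quadratic terms:
159.8 x − 27.6 y = 3802.62
-153.8 x − 509.6 y = -61727.81
Solving the 2×2 system: x ≈ 42.5, y ≈ 108.3 km.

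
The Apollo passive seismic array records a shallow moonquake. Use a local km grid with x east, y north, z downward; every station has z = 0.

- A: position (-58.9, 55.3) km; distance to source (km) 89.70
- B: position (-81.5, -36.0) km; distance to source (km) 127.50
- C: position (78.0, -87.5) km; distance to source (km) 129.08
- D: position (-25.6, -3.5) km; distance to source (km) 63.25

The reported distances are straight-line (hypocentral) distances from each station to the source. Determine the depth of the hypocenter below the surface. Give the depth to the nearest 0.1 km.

z ≈ 9.6 km

Each station gives a sphere (x−x_i)² + (y−y_i)² + z² = d_i² (stations at z=0).
Subtracting the A sphere from B and C: z² cancels, leaving linear equations in x and y:
-45.2 x − 182.6 y = -6799.21
273.8 x − 285.6 y = -1402.61
Solving: x ≈ 26.798, y ≈ 30.602 km (keep extra digits for the depth step; rounded: 26.8, 30.6).
Then from the A sphere: z² = 89.70² − (x + 58.9)² − (y − 55.3)² with x = 26.798, y = 30.602, so z ≈ 9.589 ≈ 9.6 km.
Check against D (with the unrounded solution): distance 63.25 ≈ 63.25 km. ✓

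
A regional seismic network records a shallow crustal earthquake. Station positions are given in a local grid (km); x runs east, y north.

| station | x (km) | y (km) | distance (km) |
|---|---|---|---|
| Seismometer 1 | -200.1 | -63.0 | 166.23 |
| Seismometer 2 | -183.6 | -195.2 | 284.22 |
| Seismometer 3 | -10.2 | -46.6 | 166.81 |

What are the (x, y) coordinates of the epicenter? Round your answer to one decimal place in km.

-117.4 km east, 81.2 km north

Circle about each station: (x + 200.1)² + (y + 63.0)² = 166.23²; (x + 183.6)² + (y + 195.2)² = 284.22²; (x + 10.2)² + (y + 46.6)² = 166.81².
Subtracting the Seismometer 1 equation from the Seismometer 2 and Seismometer 3 equations removes the quadratic terms:
33.0 x − 264.4 y = -25345.61
379.8 x + 32.8 y = -41926.57
Solving the 2×2 system: x ≈ -117.4, y ≈ 81.2 km.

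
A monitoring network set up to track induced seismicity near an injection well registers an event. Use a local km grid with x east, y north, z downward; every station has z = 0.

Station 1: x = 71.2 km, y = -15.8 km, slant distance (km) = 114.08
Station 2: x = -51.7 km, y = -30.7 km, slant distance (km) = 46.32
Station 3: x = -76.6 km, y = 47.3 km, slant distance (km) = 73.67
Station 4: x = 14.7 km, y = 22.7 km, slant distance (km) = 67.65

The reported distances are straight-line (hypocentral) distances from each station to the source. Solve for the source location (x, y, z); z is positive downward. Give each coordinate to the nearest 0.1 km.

Each station gives a sphere (x−x_i)² + (y−y_i)² + z² = d_i² (stations at z=0).
Subtracting the Station 1 sphere from Station 2 and Station 3: z² cancels, leaving linear equations in x and y:
-245.8 x − 29.8 y = 9165.00
-295.6 x + 126.2 y = 10372.75
Solving: x ≈ -36.801, y ≈ -4.006 km (keep extra digits for the depth step; rounded: -36.8, -4.0).
Then from the Station 1 sphere: z² = 114.08² − (x − 71.2)² − (y + 15.8)² with x = -36.801, y = -4.006, so z ≈ 34.798 ≈ 34.8 km.
Check against Station 4 (with the unrounded solution): distance 67.65 ≈ 67.65 km. ✓

x ≈ -36.8 km, y ≈ -4.0 km, depth ≈ 34.8 km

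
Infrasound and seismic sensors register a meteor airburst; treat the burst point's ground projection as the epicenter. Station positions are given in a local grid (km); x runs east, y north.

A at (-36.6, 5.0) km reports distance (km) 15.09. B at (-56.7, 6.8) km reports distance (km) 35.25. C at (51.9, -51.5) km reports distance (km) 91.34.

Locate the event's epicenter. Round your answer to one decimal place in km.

Circle about each station: (x + 36.6)² + (y − 5.0)² = 15.09²; (x + 56.7)² + (y − 6.8)² = 35.25²; (x − 51.9)² + (y + 51.5)² = 91.34².
Subtracting the A equation from the B and C equations removes the quadratic terms:
-40.2 x + 3.6 y = 881.72
177.0 x − 113.0 y = -4133.99
Solving the 2×2 system: x ≈ -21.7, y ≈ 2.6 km.
Check against A (with the unrounded x, y): √((x + 36.6)²+(y − 5.0)²) = 15.09 ≈ 15.09 km. ✓

(-21.7, 2.6)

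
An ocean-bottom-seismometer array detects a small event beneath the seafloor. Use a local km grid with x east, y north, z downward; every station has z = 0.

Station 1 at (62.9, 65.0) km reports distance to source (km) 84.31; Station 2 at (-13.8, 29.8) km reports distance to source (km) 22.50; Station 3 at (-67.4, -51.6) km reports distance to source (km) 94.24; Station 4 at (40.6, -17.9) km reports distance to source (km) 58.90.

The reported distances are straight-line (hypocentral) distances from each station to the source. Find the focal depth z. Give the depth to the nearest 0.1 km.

15.7 km

Each station gives a sphere (x−x_i)² + (y−y_i)² + z² = d_i² (stations at z=0).
Subtracting the Station 1 sphere from Station 2 and Station 3: z² cancels, leaving linear equations in x and y:
-153.4 x − 70.4 y = -501.00
-260.6 x − 233.2 y = -2749.09
Solving: x ≈ -4.401, y ≈ 16.707 km (keep extra digits for the depth step; rounded: -4.4, 16.7).
Then from the Station 1 sphere: z² = 84.31² − (x − 62.9)² − (y − 65.0)² with x = -4.401, y = 16.707, so z ≈ 15.702 ≈ 15.7 km.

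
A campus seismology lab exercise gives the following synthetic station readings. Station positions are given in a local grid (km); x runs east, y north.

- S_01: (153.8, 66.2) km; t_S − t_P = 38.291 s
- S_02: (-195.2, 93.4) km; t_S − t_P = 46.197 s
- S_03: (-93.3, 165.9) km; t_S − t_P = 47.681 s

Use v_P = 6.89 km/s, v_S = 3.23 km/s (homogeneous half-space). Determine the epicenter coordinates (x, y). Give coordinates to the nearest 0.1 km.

Distance from S−P lag: d = Δt · v_P v_S / (v_P − v_S) = Δt · (6.89·3.23)/(6.89−3.23) ≈ 6.0805·Δt.
So d_S_01 = 232.83, d_S_02 = 280.90, d_S_03 = 289.93 km.
Circle about each station: (x − 153.8)² + (y − 66.2)² = 232.83²; (x + 195.2)² + (y − 93.4)² = 280.90²; (x + 93.3)² + (y − 165.9)² = 289.93².
Subtracting the S_01 equation from the S_02 and S_03 equations removes the quadratic terms:
-698.0 x + 54.4 y = -5905.28
-494.2 x + 199.4 y = -21658.78
Solving the 2×2 system: x ≈ -0.0, y ≈ -108.6 km.

(-0.0, -108.6)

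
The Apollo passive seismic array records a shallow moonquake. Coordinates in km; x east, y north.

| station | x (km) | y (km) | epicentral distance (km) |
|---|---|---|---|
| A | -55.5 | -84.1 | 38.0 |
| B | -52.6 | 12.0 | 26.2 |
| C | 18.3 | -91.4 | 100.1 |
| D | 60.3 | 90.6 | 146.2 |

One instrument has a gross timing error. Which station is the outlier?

Solve using three stations at a time. Using B, C, D (subtract circle equations pairwise → linear system) gives (x, y) ≈ (-43.3, -12.5).
Distances from that point to each station vs reported:
  A: calculated 72.6 vs reported 38.0 → residual 34.6 km
  B: calculated 26.2 vs reported 26.2 → residual 0.0 km
  C: calculated 100.1 vs reported 100.1 → residual 0.0 km
  D: calculated 146.2 vs reported 146.2 → residual 0.0 km
B, C, D are mutually consistent (residuals ≈ 0); A is off by 34.6 km.

A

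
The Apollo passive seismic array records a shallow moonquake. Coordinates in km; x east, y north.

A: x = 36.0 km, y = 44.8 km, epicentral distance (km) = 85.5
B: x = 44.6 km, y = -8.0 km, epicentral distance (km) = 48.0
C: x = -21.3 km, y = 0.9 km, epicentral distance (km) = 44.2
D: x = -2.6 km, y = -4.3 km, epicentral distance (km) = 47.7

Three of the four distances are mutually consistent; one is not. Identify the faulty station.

D

Solve using three stations at a time. Using A, B, C (subtract circle equations pairwise → linear system) gives (x, y) ≈ (4.8, -34.8).
Distances from that point to each station vs reported:
  A: calculated 85.5 vs reported 85.5 → residual 0.0 km
  B: calculated 48.0 vs reported 48.0 → residual 0.0 km
  C: calculated 44.2 vs reported 44.2 → residual 0.0 km
  D: calculated 31.4 vs reported 47.7 → residual 16.3 km
A, B, C are mutually consistent (residuals ≈ 0); D is off by 16.3 km.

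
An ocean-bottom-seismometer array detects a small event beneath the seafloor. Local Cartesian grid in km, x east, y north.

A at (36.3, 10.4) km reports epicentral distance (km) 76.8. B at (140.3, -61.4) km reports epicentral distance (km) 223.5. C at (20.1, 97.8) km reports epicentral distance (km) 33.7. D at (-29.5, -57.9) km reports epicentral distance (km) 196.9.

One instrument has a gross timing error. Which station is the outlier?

Solve using three stations at a time. Using B, C, D (subtract circle equations pairwise → linear system) gives (x, y) ≈ (26.4, 130.9).
Distances from that point to each station vs reported:
  A: calculated 120.9 vs reported 76.8 → residual 44.1 km
  B: calculated 223.5 vs reported 223.5 → residual 0.0 km
  C: calculated 33.7 vs reported 33.7 → residual 0.0 km
  D: calculated 196.9 vs reported 196.9 → residual 0.0 km
B, C, D are mutually consistent (residuals ≈ 0); A is off by 44.1 km.

A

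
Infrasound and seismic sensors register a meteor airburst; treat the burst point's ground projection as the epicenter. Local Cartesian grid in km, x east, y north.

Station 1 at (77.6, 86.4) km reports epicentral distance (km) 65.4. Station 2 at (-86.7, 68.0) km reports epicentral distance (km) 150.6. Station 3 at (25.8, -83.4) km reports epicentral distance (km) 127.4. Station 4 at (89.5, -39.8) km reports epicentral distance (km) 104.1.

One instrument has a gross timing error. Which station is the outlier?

Station 2

Solve using three stations at a time. Using Station 1, Station 3, Station 4 (subtract circle equations pairwise → linear system) gives (x, y) ≈ (27.7, 44.0).
Distances from that point to each station vs reported:
  Station 1: calculated 65.5 vs reported 65.4 → residual 0.1 km
  Station 2: calculated 116.9 vs reported 150.6 → residual 33.7 km
  Station 3: calculated 127.4 vs reported 127.4 → residual 0.0 km
  Station 4: calculated 104.1 vs reported 104.1 → residual 0.0 km
Station 1, Station 3, Station 4 are mutually consistent (residuals ≈ 0); Station 2 is off by 33.7 km.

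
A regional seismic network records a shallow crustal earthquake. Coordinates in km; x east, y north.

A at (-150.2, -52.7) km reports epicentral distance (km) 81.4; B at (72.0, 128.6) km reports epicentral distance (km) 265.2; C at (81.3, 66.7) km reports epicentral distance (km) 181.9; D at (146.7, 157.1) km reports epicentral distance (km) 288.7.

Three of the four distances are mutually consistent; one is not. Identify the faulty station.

B

Solve using three stations at a time. Using A, C, D (subtract circle equations pairwise → linear system) gives (x, y) ≈ (-71.6, -31.8).
Distances from that point to each station vs reported:
  A: calculated 81.3 vs reported 81.4 → residual 0.1 km
  B: calculated 215.3 vs reported 265.2 → residual 49.9 km
  C: calculated 181.9 vs reported 181.9 → residual 0.0 km
  D: calculated 288.7 vs reported 288.7 → residual 0.0 km
A, C, D are mutually consistent (residuals ≈ 0); B is off by 49.9 km.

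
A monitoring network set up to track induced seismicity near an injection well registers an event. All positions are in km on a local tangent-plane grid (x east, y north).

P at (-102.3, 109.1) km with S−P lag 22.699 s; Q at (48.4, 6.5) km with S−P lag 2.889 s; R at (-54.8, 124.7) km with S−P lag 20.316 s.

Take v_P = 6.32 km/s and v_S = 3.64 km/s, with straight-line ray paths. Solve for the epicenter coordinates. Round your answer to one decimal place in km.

Distance from S−P lag: d = Δt · v_P v_S / (v_P − v_S) = Δt · (6.32·3.64)/(6.32−3.64) ≈ 8.5839·Δt.
So d_P = 194.85, d_Q = 24.80, d_R = 174.39 km.
Circle about each station: (x + 102.3)² + (y − 109.1)² = 194.85²; (x − 48.4)² + (y − 6.5)² = 24.80²; (x + 54.8)² + (y − 124.7)² = 174.39².
Subtracting pairs of circle equations eliminates x²+y² and gives linear equations (the radical axes):
301.4 x − 205.2 y = 17368.19
95.0 x + 31.2 y = 3739.68
Solving the 2×2 system: x ≈ 45.3, y ≈ -18.1 km.
Check against P (with the unrounded x, y): √((x + 102.3)²+(y − 109.1)²) = 194.85 ≈ 194.85 km. ✓

(45.3, -18.1)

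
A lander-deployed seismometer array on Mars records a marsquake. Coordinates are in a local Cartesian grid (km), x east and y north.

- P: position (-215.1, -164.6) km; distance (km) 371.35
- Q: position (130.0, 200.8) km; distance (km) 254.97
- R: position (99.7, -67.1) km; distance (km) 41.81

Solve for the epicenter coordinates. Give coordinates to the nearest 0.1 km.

x ≈ 139.4 km, y ≈ -54.0 km

Circle about each station: (x + 215.1)² + (y + 164.6)² = 371.35²; (x − 130.0)² + (y − 200.8)² = 254.97²; (x − 99.7)² + (y + 67.1)² = 41.81².
Subtracting pairs of circle equations eliminates x²+y² and gives linear equations (the radical axes):
690.2 x + 730.8 y = 56750.59
629.6 x + 195.0 y = 77234.08
Solving the 2×2 system: x ≈ 139.4, y ≈ -54.0 km.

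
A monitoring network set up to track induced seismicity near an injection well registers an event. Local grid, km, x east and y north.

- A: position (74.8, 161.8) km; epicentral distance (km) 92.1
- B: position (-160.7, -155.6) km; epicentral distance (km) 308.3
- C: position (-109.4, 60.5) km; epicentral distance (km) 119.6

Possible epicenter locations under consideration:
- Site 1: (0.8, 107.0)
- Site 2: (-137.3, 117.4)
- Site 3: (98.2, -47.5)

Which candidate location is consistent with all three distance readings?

Site 1

For each candidate, compare |candidate − station| to the reported distance:
Site 1: residuals A 0.0, B 0.0, C 0.0 → max 0.0 km
Site 2: residuals A 124.6, B 34.3, C 56.2 → max 124.6 km
Site 3: residuals A 118.5, B 27.7, C 114.4 → max 118.5 km
Only Site 1 has all residuals ≈ 0.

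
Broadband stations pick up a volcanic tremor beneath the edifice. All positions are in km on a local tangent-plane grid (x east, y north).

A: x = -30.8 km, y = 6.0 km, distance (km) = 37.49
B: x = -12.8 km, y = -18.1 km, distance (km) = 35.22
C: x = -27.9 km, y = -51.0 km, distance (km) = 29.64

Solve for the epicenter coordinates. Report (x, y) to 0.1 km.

-46.6 km east, -28.0 km north

Circle about each station: (x + 30.8)² + (y − 6.0)² = 37.49²; (x + 12.8)² + (y + 18.1)² = 35.22²; (x + 27.9)² + (y + 51.0)² = 29.64².
Subtracting the A equation from the B and C equations removes the quadratic terms:
36.0 x − 48.2 y = -328.14
5.8 x − 114.0 y = 2921.74
Solving the 2×2 system: x ≈ -46.6, y ≈ -28.0 km.
Check against A (with the unrounded x, y): √((x + 30.8)²+(y − 6.0)²) = 37.49 ≈ 37.49 km. ✓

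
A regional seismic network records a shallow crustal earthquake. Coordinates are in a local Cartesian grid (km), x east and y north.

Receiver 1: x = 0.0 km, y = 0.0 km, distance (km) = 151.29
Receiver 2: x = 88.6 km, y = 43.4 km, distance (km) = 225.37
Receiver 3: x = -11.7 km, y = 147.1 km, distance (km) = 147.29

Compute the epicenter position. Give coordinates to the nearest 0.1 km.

Circle about each station: x² + y² = 151.29²; (x − 88.6)² + (y − 43.4)² = 225.37²; (x + 11.7)² + (y − 147.1)² = 147.29².
Subtracting pairs of circle equations eliminates x²+y² and gives linear equations (the radical axes):
177.2 x + 86.8 y = -18169.45
-23.4 x + 294.2 y = 22969.62
Solving the 2×2 system: x ≈ -135.5, y ≈ 67.3 km.
Check against Receiver 1 (with the unrounded x, y): √(x²+y²) = 151.29 ≈ 151.29 km. ✓

-135.5 km east, 67.3 km north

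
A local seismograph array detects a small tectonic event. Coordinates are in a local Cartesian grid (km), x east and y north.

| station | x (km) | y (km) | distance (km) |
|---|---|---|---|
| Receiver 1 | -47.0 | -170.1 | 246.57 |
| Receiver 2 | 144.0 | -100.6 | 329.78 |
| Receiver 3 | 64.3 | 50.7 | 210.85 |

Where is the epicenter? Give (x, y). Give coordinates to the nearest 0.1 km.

Circle about each station: (x + 47.0)² + (y + 170.1)² = 246.57²; (x − 144.0)² + (y + 100.6)² = 329.78²; (x − 64.3)² + (y − 50.7)² = 210.85².
Subtracting the Receiver 1 equation from the Receiver 2 and Receiver 3 equations removes the quadratic terms:
382.0 x + 139.0 y = -48244.73
222.6 x + 441.6 y = -8098.99
Solving the 2×2 system: x ≈ -146.5, y ≈ 55.5 km.

-146.5 km east, 55.5 km north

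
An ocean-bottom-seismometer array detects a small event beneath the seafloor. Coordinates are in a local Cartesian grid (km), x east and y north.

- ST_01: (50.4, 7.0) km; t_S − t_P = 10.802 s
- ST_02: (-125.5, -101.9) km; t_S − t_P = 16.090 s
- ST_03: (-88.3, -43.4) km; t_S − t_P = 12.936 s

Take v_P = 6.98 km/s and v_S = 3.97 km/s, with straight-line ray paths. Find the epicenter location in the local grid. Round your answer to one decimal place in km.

22.0 km east, -88.3 km north

Distance from S−P lag: d = Δt · v_P v_S / (v_P − v_S) = Δt · (6.98·3.97)/(6.98−3.97) ≈ 9.2062·Δt.
So d_ST_01 = 99.45, d_ST_02 = 148.13, d_ST_03 = 119.09 km.
Circle about each station: (x − 50.4)² + (y − 7.0)² = 99.45²; (x + 125.5)² + (y + 101.9)² = 148.13²; (x + 88.3)² + (y + 43.4)² = 119.09².
Subtracting pairs of circle equations eliminates x²+y² and gives linear equations (the radical axes):
-351.8 x − 217.8 y = 11492.51
-277.4 x − 100.8 y = 2799.16
Solving the 2×2 system: x ≈ 22.0, y ≈ -88.3 km.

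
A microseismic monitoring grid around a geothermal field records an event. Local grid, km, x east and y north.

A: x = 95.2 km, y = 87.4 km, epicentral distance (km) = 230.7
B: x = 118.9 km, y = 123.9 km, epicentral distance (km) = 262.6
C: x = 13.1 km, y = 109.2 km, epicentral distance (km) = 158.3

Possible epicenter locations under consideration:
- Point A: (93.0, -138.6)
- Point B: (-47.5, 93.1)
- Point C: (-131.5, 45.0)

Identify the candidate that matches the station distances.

For each candidate, compare |candidate − station| to the reported distance:
Point A: residuals A 4.7, B 1.2, C 102.1 → max 102.1 km
Point B: residuals A 87.9, B 93.4, C 95.6 → max 95.6 km
Point C: residuals A 0.1, B 0.1, C 0.1 → max 0.1 km
Only Point C has all residuals ≈ 0.

Point C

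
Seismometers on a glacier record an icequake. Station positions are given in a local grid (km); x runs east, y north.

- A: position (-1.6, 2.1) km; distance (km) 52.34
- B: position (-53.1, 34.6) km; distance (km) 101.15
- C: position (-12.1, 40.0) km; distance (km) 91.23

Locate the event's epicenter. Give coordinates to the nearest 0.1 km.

(2.2, -50.1)

Circle about each station: (x + 1.6)² + (y − 2.1)² = 52.34²; (x + 53.1)² + (y − 34.6)² = 101.15²; (x + 12.1)² + (y − 40.0)² = 91.23².
Subtracting the A equation from the B and C equations removes the quadratic terms:
-103.0 x + 65.0 y = -3482.05
-21.0 x + 75.8 y = -3844.00
Solving the 2×2 system: x ≈ 2.2, y ≈ -50.1 km.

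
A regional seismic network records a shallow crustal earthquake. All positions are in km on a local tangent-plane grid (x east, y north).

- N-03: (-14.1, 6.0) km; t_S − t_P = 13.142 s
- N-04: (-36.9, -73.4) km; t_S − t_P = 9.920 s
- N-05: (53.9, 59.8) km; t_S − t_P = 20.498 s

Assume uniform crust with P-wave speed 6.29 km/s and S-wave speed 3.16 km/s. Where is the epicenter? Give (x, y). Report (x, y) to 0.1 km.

25.8 km east, -67.3 km north

Distance from S−P lag: d = Δt · v_P v_S / (v_P − v_S) = Δt · (6.29·3.16)/(6.29−3.16) ≈ 6.3503·Δt.
So d_N-03 = 83.46, d_N-04 = 62.99, d_N-05 = 130.17 km.
Circle about each station: (x + 14.1)² + (y − 6.0)² = 83.46²; (x + 36.9)² + (y + 73.4)² = 62.99²; (x − 53.9)² + (y − 59.8)² = 130.17².
Subtracting pairs of circle equations eliminates x²+y² and gives linear equations (the radical axes):
-45.6 x − 158.8 y = 9512.19
136.0 x + 107.6 y = -3732.22
Solving the 2×2 system: x ≈ 25.8, y ≈ -67.3 km.
Check against N-03 (with the unrounded x, y): √((x + 14.1)²+(y − 6.0)²) = 83.47 ≈ 83.46 km. ✓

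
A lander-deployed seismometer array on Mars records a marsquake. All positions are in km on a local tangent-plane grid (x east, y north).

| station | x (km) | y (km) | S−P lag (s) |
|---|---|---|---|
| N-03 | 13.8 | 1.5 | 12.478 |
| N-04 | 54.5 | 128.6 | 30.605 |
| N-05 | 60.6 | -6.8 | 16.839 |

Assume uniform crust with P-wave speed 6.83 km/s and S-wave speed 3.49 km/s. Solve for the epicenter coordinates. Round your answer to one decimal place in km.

(-43.7, -66.5)

Distance from S−P lag: d = Δt · v_P v_S / (v_P − v_S) = Δt · (6.83·3.49)/(6.83−3.49) ≈ 7.1367·Δt.
So d_N-03 = 89.05, d_N-04 = 218.42, d_N-05 = 120.18 km.
Circle about each station: (x − 13.8)² + (y − 1.5)² = 89.05²; (x − 54.5)² + (y − 128.6)² = 218.42²; (x − 60.6)² + (y + 6.8)² = 120.18².
Subtracting the N-03 equation from the N-04 and N-05 equations removes the quadratic terms:
81.4 x + 254.2 y = -20461.87
93.6 x − 16.6 y = -2987.42
Solving the 2×2 system: x ≈ -43.7, y ≈ -66.5 km.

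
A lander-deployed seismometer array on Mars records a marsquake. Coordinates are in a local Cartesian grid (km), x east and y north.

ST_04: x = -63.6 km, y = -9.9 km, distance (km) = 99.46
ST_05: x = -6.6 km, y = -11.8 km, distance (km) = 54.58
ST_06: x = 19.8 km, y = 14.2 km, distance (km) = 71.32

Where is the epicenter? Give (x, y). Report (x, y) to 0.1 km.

Circle about each station: (x + 63.6)² + (y + 9.9)² = 99.46²; (x + 6.6)² + (y + 11.8)² = 54.58²; (x − 19.8)² + (y − 14.2)² = 71.32².
Subtracting pairs of circle equations eliminates x²+y² and gives linear equations (the radical axes):
114.0 x − 3.8 y = 2953.15
166.8 x + 48.2 y = 1256.46
Solving the 2×2 system: x ≈ 24.0, y ≈ -57.0 km.
Check against ST_04 (with the unrounded x, y): √((x + 63.6)²+(y + 9.9)²) = 99.46 ≈ 99.46 km. ✓

(24.0, -57.0)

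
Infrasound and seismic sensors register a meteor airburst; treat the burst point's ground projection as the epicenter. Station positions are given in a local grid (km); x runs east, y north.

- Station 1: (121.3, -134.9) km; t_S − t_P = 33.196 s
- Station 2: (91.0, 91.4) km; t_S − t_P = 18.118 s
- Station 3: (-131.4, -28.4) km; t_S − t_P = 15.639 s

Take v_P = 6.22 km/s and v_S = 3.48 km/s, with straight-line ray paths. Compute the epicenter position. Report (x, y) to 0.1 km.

x ≈ -49.5 km, y ≈ 64.1 km

Distance from S−P lag: d = Δt · v_P v_S / (v_P − v_S) = Δt · (6.22·3.48)/(6.22−3.48) ≈ 7.8999·Δt.
So d_Station 1 = 262.24, d_Station 2 = 143.13, d_Station 3 = 123.55 km.
Circle about each station: (x − 121.3)² + (y + 134.9)² = 262.24²; (x − 91.0)² + (y − 91.4)² = 143.13²; (x + 131.4)² + (y + 28.4)² = 123.55².
Subtracting pairs of circle equations eliminates x²+y² and gives linear equations (the radical axes):
-60.6 x + 452.6 y = 32006.88
-505.4 x + 213.0 y = 38666.04
Solving the 2×2 system: x ≈ -49.5, y ≈ 64.1 km.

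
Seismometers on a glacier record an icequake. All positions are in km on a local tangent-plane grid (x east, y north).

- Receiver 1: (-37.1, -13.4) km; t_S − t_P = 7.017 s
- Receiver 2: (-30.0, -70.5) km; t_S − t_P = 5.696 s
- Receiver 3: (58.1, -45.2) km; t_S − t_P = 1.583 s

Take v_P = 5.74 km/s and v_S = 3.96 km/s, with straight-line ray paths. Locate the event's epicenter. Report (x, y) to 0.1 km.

Distance from S−P lag: d = Δt · v_P v_S / (v_P − v_S) = Δt · (5.74·3.96)/(5.74−3.96) ≈ 12.7699·Δt.
So d_Receiver 1 = 89.61, d_Receiver 2 = 72.74, d_Receiver 3 = 20.21 km.
Circle about each station: (x + 37.1)² + (y + 13.4)² = 89.61²; (x + 30.0)² + (y + 70.5)² = 72.74²; (x − 58.1)² + (y + 45.2)² = 20.21².
Subtracting the Receiver 1 equation from the Receiver 2 and Receiver 3 equations removes the quadratic terms:
14.2 x − 114.2 y = 7053.12
190.4 x − 63.6 y = 11484.19
Solving the 2×2 system: x ≈ 41.4, y ≈ -56.6 km.

x ≈ 41.4 km, y ≈ -56.6 km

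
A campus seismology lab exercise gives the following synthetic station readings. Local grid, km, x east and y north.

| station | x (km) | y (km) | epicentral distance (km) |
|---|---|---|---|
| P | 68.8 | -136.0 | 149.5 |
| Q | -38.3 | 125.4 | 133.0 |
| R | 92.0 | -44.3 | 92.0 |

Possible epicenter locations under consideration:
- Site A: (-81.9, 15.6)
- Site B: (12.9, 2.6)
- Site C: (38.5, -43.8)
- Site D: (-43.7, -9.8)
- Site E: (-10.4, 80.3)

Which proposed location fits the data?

For each candidate, compare |candidate − station| to the reported distance:
Site A: residuals P 64.3, Q 14.9, R 91.9 → max 91.9 km
Site B: residuals P 0.1, Q 0.0, R 0.0 → max 0.1 km
Site C: residuals P 52.4, Q 52.8, R 38.5 → max 52.8 km
Site D: residuals P 19.6, Q 2.3, R 48.0 → max 48.0 km
Site E: residuals P 80.8, Q 80.0, R 69.3 → max 80.8 km
Only Site B has all residuals ≈ 0.

Site B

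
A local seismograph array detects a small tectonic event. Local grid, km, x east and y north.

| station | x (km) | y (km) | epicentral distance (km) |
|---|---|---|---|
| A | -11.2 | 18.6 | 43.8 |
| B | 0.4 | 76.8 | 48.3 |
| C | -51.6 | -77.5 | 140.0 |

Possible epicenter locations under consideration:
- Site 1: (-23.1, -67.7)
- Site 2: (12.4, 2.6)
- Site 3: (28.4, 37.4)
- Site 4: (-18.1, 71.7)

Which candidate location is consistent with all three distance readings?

For each candidate, compare |candidate − station| to the reported distance:
Site 1: residuals A 43.3, B 98.1, C 109.9 → max 109.9 km
Site 2: residuals A 15.3, B 26.9, C 37.5 → max 37.5 km
Site 3: residuals A 0.0, B 0.0, C 0.0 → max 0.0 km
Site 4: residuals A 9.7, B 29.1, C 12.9 → max 29.1 km
Only Site 3 has all residuals ≈ 0.

Site 3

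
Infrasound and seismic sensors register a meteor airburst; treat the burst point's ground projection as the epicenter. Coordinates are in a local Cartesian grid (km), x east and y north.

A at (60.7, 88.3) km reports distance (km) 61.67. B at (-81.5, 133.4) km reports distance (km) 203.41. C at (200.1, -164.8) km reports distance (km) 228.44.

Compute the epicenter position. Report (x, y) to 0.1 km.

Circle about each station: (x − 60.7)² + (y − 88.3)² = 61.67²; (x + 81.5)² + (y − 133.4)² = 203.41²; (x − 200.1)² + (y + 164.8)² = 228.44².
Subtracting the A equation from the B and C equations removes the quadratic terms:
-284.4 x + 90.2 y = -24616.01
278.8 x − 506.2 y = 7336.03
Solving the 2×2 system: x ≈ 99.3, y ≈ 40.2 km.
Check against A (with the unrounded x, y): √((x − 60.7)²+(y − 88.3)²) = 61.67 ≈ 61.67 km. ✓

x ≈ 99.3 km, y ≈ 40.2 km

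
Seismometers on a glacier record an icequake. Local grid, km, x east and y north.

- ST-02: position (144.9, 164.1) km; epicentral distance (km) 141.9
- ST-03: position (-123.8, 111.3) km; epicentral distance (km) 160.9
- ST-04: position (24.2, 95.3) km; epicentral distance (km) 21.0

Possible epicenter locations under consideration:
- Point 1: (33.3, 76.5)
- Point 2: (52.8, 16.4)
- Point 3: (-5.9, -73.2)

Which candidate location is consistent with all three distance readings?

Point 1

For each candidate, compare |candidate − station| to the reported distance:
Point 1: residuals ST-02 0.0, ST-03 0.0, ST-04 0.1 → max 0.1 km
Point 2: residuals ST-02 32.2, ST-03 39.6, ST-04 62.9 → max 62.9 km
Point 3: residuals ST-02 139.3, ST-03 58.1, ST-04 150.2 → max 150.2 km
Only Point 1 has all residuals ≈ 0.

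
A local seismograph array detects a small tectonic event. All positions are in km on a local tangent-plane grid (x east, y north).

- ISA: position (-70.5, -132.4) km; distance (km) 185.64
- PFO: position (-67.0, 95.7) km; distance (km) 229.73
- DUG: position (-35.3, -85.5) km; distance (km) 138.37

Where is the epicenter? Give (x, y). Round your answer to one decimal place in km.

Circle about each station: (x + 70.5)² + (y + 132.4)² = 185.64²; (x + 67.0)² + (y − 95.7)² = 229.73²; (x + 35.3)² + (y + 85.5)² = 138.37².
Subtracting the ISA equation from the PFO and DUG equations removes the quadratic terms:
7.0 x + 456.2 y = -27166.18
70.4 x + 93.8 y = 1372.28
Solving the 2×2 system: x ≈ 100.9, y ≈ -61.1 km.

x ≈ 100.9 km, y ≈ -61.1 km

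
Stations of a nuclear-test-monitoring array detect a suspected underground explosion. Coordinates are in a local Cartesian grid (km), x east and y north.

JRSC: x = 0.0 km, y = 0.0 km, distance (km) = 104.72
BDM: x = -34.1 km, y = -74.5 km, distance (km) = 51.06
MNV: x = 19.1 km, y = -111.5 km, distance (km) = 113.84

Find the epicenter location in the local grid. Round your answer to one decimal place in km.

x ≈ -83.8 km, y ≈ -62.8 km

Circle about each station: x² + y² = 104.72²; (x + 34.1)² + (y + 74.5)² = 51.06²; (x − 19.1)² + (y + 111.5)² = 113.84².
Subtracting pairs of circle equations eliminates x²+y² and gives linear equations (the radical axes):
-68.2 x − 149.0 y = 15072.21
38.2 x − 223.0 y = 10803.79
Solving the 2×2 system: x ≈ -83.8, y ≈ -62.8 km.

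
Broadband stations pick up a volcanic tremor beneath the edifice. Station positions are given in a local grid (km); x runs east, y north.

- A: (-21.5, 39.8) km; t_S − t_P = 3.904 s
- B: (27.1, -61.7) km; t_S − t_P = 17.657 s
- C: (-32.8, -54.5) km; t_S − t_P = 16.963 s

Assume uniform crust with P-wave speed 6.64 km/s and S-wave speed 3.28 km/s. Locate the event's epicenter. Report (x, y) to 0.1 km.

Distance from S−P lag: d = Δt · v_P v_S / (v_P − v_S) = Δt · (6.64·3.28)/(6.64−3.28) ≈ 6.4819·Δt.
So d_A = 25.31, d_B = 114.45, d_C = 109.95 km.
Circle about each station: (x + 21.5)² + (y − 39.8)² = 25.31²; (x − 27.1)² + (y + 61.7)² = 114.45²; (x + 32.8)² + (y + 54.5)² = 109.95².
Subtracting the A equation from the B and C equations removes the quadratic terms:
97.2 x − 203.0 y = -9963.20
-22.6 x − 188.6 y = -9448.61
Solving the 2×2 system: x ≈ 1.7, y ≈ 49.9 km.
Check against A (with the unrounded x, y): √((x + 21.5)²+(y − 39.8)²) = 25.30 ≈ 25.31 km. ✓

1.7 km east, 49.9 km north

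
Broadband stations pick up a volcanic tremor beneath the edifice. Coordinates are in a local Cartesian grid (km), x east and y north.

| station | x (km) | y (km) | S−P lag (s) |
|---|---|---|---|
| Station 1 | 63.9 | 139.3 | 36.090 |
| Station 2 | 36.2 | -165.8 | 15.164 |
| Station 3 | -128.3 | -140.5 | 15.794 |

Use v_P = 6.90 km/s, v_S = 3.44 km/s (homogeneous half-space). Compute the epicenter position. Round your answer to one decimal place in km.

Distance from S−P lag: d = Δt · v_P v_S / (v_P − v_S) = Δt · (6.90·3.44)/(6.90−3.44) ≈ 6.8601·Δt.
So d_Station 1 = 247.58, d_Station 2 = 104.03, d_Station 3 = 108.35 km.
Circle about each station: (x − 63.9)² + (y − 139.3)² = 247.58²; (x − 36.2)² + (y + 165.8)² = 104.03²; (x + 128.3)² + (y + 140.5)² = 108.35².
Subtracting the Station 1 equation from the Station 2 and Station 3 equations removes the quadratic terms:
-55.4 x − 610.2 y = 55786.00
-384.4 x − 559.6 y = 62269.57
Solving the 2×2 system: x ≈ -33.3, y ≈ -88.4 km.
Check against Station 1 (with the unrounded x, y): √((x − 63.9)²+(y − 139.3)²) = 247.58 ≈ 247.58 km. ✓

-33.3 km east, -88.4 km north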